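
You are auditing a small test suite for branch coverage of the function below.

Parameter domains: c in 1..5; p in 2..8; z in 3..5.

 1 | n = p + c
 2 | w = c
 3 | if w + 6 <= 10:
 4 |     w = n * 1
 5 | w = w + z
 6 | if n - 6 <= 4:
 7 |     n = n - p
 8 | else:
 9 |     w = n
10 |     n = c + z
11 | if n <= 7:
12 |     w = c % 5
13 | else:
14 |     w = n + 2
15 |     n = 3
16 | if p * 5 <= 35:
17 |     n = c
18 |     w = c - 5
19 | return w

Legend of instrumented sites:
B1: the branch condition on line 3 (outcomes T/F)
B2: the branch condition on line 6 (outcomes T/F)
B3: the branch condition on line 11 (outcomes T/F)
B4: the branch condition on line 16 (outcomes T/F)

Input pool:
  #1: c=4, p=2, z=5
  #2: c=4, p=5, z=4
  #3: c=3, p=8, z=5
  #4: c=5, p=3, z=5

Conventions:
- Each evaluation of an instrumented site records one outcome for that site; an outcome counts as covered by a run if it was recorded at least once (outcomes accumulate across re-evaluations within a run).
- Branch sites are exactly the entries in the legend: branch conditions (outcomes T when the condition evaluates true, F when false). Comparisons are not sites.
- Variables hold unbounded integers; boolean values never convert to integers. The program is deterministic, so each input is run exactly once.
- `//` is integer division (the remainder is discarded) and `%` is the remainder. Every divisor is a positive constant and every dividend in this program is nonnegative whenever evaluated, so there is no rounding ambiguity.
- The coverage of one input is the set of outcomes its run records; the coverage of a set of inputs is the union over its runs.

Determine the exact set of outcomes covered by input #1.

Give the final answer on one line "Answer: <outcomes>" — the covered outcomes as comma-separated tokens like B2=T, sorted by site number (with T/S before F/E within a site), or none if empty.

Simulating input #1 (c=4, p=2, z=5) step by step:
  B1->T, B2->T, B3->T, B4->T
collecting distinct outcomes: B1=T, B2=T, B3=T, B4=T

Answer: B1=T, B2=T, B3=T, B4=T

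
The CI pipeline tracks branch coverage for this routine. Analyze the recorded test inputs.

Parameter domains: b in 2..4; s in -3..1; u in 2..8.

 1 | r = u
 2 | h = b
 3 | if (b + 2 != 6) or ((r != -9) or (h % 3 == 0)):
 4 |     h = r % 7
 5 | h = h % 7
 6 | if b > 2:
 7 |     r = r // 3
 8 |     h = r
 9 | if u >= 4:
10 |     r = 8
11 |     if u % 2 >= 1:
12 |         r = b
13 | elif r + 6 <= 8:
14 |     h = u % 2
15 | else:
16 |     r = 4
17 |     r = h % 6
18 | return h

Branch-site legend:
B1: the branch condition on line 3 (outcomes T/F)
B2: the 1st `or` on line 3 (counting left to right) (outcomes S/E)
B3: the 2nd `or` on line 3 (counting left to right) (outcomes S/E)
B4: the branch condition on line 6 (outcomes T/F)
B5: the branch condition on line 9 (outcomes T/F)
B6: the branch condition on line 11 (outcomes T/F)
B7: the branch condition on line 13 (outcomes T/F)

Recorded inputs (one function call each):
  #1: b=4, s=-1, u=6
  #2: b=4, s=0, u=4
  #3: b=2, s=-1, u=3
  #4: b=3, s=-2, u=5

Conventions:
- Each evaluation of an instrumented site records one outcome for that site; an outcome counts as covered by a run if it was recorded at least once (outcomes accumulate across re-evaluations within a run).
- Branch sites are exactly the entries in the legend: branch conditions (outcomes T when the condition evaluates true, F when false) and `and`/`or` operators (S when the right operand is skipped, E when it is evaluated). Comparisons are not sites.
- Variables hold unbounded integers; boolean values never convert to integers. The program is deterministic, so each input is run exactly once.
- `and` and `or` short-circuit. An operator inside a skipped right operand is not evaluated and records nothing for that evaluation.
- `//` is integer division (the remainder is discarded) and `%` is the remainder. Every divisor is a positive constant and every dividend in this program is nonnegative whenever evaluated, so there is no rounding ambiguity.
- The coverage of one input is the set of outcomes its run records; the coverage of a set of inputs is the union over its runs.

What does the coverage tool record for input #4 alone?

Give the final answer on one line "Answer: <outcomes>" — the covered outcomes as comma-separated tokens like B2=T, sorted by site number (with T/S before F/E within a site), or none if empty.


Simulating input #4 (b=3, s=-2, u=5) step by step:
  B2->S, B1->T, B4->T, B5->T, B6->T
as a set, this run covers: B1=T, B2=S, B4=T, B5=T, B6=T
Answer: B1=T, B2=S, B4=T, B5=T, B6=T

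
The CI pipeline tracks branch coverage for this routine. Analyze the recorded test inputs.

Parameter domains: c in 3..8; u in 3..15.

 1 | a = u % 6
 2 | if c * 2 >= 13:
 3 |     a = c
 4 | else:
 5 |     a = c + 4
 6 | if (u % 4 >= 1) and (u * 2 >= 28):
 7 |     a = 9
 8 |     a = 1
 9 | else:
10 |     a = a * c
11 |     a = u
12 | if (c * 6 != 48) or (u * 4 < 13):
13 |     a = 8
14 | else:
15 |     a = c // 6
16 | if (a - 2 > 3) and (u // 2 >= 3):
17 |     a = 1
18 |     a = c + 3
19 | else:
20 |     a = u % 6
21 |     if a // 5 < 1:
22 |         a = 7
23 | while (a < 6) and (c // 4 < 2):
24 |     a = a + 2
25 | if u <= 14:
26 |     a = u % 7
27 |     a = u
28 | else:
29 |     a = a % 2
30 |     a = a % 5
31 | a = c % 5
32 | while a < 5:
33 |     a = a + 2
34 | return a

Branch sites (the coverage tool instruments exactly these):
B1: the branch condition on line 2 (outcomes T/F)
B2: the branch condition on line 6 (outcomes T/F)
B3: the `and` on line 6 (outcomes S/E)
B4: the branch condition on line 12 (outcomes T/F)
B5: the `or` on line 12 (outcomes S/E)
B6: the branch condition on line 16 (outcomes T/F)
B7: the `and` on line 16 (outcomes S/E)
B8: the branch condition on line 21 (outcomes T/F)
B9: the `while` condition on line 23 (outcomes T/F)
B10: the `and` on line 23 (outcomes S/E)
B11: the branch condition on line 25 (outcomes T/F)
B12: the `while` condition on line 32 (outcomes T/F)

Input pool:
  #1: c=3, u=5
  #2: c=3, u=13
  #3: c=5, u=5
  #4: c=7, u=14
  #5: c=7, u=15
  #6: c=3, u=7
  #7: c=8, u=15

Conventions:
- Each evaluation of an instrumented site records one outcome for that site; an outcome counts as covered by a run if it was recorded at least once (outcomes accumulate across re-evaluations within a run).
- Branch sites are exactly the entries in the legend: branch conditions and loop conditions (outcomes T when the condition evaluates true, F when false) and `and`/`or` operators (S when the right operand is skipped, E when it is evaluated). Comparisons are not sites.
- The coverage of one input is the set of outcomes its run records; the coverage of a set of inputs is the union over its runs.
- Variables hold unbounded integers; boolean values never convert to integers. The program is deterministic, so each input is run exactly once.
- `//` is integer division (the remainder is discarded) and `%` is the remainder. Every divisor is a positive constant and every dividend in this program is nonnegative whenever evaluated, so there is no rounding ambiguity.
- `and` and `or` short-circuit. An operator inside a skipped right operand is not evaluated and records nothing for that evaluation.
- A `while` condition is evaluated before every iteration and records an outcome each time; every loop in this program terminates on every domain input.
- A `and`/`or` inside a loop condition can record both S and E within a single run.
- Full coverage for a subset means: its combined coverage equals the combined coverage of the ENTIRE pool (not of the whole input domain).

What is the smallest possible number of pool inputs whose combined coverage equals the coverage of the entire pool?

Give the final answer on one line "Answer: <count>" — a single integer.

run #1 (c=3, u=5) records B1=F, B2=F, B3=E, B4=T, B5=S, B6=F, B7=E, B8=F, B9=T, B9=F, B10=S, B10=E, B11=T, B12=T, B12=F
run #2 (c=3, u=13) records B1=F, B2=F, B3=E, B4=T, B5=S, B6=T, B7=E, B9=F, B10=S, B11=T, B12=T, B12=F
run #3 (c=5, u=5) records B1=F, B2=F, B3=E, B4=T, B5=S, B6=F, B7=E, B8=F, B9=T, B9=F, B10=S, B10=E, B11=T, B12=T, B12=F
run #4 (c=7, u=14) records B1=T, B2=T, B3=E, B4=T, B5=S, B6=T, B7=E, B9=F, B10=S, B11=T, B12=T, B12=F
run #5 (c=7, u=15) records B1=T, B2=T, B3=E, B4=T, B5=S, B6=T, B7=E, B9=F, B10=S, B11=F, B12=T, B12=F
run #6 (c=3, u=7) records B1=F, B2=F, B3=E, B4=T, B5=S, B6=T, B7=E, B9=F, B10=S, B11=T, B12=T, B12=F
run #7 (c=8, u=15) records B1=T, B2=T, B3=E, B4=F, B5=E, B6=F, B7=S, B8=T, B9=F, B10=S, B11=F, B12=T, B12=F
pool-wide coverage (23 outcomes): B1=T, B1=F, B2=T, B2=F, B3=E, B4=T, B4=F, B5=S, B5=E, B6=T, B6=F, B7=S, B7=E, B8=T, B8=F, B9=T, B9=F, B10=S, B10=E, B11=T, B11=F, B12=T, B12=F
checked all size-1 subsets: none covers 23 outcomes (max 15/23)
checked all size-2 subsets: none covers 23 outcomes (max 22/23)
the canonical winner is {1, 2, 7}: size 3, full 23-outcome coverage, earliest index list among size-3 covers

Answer: 3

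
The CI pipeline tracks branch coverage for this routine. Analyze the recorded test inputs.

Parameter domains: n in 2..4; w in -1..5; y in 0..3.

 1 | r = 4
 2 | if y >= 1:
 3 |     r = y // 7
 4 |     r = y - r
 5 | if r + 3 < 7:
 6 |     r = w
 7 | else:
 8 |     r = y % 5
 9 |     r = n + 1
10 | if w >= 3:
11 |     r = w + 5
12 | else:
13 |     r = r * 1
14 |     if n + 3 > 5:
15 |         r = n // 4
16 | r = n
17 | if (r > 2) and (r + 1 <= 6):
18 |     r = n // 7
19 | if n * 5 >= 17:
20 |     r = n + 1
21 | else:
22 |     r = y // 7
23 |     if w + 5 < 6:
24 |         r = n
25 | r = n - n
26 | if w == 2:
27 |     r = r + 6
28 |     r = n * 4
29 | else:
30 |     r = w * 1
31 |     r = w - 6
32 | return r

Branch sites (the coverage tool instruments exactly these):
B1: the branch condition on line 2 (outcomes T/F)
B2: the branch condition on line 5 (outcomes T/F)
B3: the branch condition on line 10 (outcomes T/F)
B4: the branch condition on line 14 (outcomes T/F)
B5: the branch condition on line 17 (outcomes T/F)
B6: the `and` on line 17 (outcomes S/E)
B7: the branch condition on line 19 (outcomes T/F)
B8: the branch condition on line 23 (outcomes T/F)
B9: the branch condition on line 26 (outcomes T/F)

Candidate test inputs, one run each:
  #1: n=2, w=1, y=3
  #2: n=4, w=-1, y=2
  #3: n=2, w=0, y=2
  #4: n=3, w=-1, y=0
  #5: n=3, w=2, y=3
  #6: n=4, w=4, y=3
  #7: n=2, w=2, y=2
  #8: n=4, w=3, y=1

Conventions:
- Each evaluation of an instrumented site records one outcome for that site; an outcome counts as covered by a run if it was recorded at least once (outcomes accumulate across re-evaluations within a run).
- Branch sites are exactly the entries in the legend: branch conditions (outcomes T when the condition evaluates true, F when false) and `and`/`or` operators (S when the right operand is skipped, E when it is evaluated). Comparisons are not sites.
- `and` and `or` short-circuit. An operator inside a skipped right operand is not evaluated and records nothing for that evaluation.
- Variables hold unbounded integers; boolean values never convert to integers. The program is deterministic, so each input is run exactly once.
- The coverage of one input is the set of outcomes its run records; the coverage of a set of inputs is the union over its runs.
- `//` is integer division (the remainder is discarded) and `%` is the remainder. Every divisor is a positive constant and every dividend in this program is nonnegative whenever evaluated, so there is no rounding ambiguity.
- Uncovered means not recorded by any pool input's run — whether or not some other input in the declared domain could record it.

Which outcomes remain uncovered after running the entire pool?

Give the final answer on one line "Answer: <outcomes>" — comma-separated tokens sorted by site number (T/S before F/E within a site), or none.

test 1 (n=2, w=1, y=3) fires B1->T, B2->T, B3->F, B4->F, B6->S, B5->F, B7->F, B8->F, B9->F; hits B1=T, B2=T, B3=F, B4=F, B5=F, B6=S, B7=F, B8=F, B9=F
test 2 (n=4, w=-1, y=2) fires B1->T, B2->T, B3->F, B4->T, B6->E, B5->T, B7->T, B9->F; hits B1=T, B2=T, B3=F, B4=T, B5=T, B6=E, B7=T, B9=F
test 3 (n=2, w=0, y=2) fires B1->T, B2->T, B3->F, B4->F, B6->S, B5->F, B7->F, B8->T, B9->F; hits B1=T, B2=T, B3=F, B4=F, B5=F, B6=S, B7=F, B8=T, B9=F
test 4 (n=3, w=-1, y=0) fires B1->F, B2->F, B3->F, B4->T, B6->E, B5->T, B7->F, B8->T, B9->F; hits B1=F, B2=F, B3=F, B4=T, B5=T, B6=E, B7=F, B8=T, B9=F
test 5 (n=3, w=2, y=3) fires B1->T, B2->T, B3->F, B4->T, B6->E, B5->T, B7->F, B8->F, B9->T; hits B1=T, B2=T, B3=F, B4=T, B5=T, B6=E, B7=F, B8=F, B9=T
test 6 (n=4, w=4, y=3) fires B1->T, B2->T, B3->T, B6->E, B5->T, B7->T, B9->F; hits B1=T, B2=T, B3=T, B5=T, B6=E, B7=T, B9=F
test 7 (n=2, w=2, y=2) fires B1->T, B2->T, B3->F, B4->F, B6->S, B5->F, B7->F, B8->F, B9->T; hits B1=T, B2=T, B3=F, B4=F, B5=F, B6=S, B7=F, B8=F, B9=T
test 8 (n=4, w=3, y=1) fires B1->T, B2->T, B3->T, B6->E, B5->T, B7->T, B9->F; hits B1=T, B2=T, B3=T, B5=T, B6=E, B7=T, B9=F
union over the pool: B1=T, B1=F, B2=T, B2=F, B3=T, B3=F, B4=T, B4=F, B5=T, B5=F, B6=S, B6=E, B7=T, B7=F, B8=T, B8=F, B9=T, B9=F
uncovered (0 of 18): none

Answer: none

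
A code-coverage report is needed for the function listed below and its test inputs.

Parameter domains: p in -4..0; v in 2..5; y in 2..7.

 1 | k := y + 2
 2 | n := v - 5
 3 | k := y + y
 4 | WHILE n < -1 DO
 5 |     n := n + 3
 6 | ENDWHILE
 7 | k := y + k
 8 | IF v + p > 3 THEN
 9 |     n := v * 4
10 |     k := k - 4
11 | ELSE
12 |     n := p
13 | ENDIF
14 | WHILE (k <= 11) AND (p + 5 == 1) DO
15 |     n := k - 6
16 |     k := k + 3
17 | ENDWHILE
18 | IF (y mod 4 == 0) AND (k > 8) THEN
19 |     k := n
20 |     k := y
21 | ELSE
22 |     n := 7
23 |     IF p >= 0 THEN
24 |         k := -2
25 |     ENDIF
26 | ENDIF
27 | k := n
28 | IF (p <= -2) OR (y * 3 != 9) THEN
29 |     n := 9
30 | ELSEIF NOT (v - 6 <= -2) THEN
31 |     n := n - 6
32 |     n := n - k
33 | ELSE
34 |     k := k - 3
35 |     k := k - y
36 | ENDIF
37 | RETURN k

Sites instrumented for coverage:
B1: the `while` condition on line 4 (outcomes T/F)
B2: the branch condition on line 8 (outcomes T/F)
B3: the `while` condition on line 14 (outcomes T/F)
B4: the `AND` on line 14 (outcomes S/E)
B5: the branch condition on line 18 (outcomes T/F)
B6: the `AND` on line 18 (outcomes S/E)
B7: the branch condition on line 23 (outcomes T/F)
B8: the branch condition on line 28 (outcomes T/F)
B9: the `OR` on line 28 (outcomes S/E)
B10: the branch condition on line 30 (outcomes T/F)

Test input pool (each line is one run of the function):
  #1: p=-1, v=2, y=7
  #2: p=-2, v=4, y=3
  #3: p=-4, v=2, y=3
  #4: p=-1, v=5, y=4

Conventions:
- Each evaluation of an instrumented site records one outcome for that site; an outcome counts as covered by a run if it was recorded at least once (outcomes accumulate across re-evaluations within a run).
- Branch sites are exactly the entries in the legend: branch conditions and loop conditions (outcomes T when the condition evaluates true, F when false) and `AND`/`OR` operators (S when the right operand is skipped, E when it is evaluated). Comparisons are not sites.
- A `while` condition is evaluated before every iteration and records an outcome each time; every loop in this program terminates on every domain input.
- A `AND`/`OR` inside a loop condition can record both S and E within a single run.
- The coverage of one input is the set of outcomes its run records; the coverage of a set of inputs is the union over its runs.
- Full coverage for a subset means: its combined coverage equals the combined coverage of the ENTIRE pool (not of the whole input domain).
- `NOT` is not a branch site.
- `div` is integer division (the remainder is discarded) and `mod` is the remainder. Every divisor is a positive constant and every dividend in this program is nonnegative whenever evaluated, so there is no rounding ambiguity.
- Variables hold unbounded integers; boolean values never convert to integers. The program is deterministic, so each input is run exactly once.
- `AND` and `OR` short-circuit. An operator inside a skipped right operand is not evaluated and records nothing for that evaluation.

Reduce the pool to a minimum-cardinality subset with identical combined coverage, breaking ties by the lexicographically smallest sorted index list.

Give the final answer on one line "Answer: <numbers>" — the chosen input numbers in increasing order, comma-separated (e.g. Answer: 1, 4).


input #1 (p=-1, v=2, y=7): events B1->T, B1->F, B2->F, B4->S, B3->F, B6->S, B5->F, B7->F, B9->E, B8->T; covers B1=T, B1=F, B2=F, B3=F, B4=S, B5=F, B6=S, B7=F, B8=T, B9=E
input #2 (p=-2, v=4, y=3): events B1->F, B2->F, B4->E, B3->F, B6->S, B5->F, B7->F, B9->S, B8->T; covers B1=F, B2=F, B3=F, B4=E, B5=F, B6=S, B7=F, B8=T, B9=S
input #3 (p=-4, v=2, y=3): events B1->T, B1->F, B2->F, B4->E, B3->T, B4->S, B3->F, B6->S, B5->F, B7->F, B9->S, B8->T; covers B1=T, B1=F, B2=F, B3=T, B3=F, B4=S, B4=E, B5=F, B6=S, B7=F, B8=T, B9=S
input #4 (p=-1, v=5, y=4): events B1->F, B2->T, B4->E, B3->F, B6->E, B5->F, B7->F, B9->E, B8->T; covers B1=F, B2=T, B3=F, B4=E, B5=F, B6=E, B7=F, B8=T, B9=E
pool-wide coverage (15 outcomes): B1=T, B1=F, B2=T, B2=F, B3=T, B3=F, B4=S, B4=E, B5=F, B6=S, B6=E, B7=F, B8=T, B9=S, B9=E
no size-1 subset reaches all 15 outcomes (best union: 12/15)
the canonical winner is {3, 4}: size 2, full 15-outcome coverage, earliest index list among size-2 covers
Answer: 3, 4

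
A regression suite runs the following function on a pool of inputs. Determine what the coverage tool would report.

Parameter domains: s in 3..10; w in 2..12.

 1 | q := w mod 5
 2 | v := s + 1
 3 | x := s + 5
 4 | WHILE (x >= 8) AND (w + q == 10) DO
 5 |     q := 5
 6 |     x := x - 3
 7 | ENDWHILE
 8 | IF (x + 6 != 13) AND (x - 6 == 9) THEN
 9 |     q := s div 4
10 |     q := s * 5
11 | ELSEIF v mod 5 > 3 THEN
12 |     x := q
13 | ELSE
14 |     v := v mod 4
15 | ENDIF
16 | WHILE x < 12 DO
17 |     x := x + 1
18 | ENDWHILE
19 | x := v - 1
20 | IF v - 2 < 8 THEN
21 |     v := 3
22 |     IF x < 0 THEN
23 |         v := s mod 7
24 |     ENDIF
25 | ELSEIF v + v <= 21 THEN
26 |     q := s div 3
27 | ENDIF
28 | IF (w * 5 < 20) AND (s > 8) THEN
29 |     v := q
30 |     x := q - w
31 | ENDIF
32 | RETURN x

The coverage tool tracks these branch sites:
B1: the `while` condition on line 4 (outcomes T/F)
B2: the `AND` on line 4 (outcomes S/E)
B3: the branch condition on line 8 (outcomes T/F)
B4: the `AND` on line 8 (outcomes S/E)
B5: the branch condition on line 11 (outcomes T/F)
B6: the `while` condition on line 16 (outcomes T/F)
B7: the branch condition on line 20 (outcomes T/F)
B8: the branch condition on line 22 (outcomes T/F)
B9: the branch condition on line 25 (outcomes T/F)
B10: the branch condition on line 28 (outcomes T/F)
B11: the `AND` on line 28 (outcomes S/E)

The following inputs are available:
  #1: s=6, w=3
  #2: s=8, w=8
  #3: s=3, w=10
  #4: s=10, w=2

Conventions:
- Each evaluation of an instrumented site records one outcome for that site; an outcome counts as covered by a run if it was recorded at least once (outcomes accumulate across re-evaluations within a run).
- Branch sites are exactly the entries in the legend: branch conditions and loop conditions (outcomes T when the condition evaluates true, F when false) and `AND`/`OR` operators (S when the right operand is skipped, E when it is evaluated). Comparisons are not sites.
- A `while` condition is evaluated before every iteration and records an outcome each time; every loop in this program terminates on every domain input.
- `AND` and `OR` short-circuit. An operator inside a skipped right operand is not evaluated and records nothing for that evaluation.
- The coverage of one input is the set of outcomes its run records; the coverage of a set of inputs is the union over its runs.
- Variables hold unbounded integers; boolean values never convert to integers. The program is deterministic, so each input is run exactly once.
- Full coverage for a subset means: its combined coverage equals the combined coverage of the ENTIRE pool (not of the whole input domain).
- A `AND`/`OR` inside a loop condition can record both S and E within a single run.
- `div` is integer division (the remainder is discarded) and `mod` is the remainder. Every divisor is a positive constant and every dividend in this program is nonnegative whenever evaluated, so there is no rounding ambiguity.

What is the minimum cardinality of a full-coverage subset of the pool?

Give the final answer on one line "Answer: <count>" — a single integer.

input #1 (s=6, w=3): events B2->E, B1->F, B4->E, B3->F, B5->F, B6->T, B6->F, B7->T, B8->F, B11->E, B10->F; covers B1=F, B2=E, B3=F, B4=E, B5=F, B6=T, B6=F, B7=T, B8=F, B10=F, B11=E
input #2 (s=8, w=8): events B2->E, B1->F, B4->E, B3->F, B5->T, B6->T, B6->T, B6->T, B6->T, B6->T, B6->T, B6->T, B6->T, B6->T, ...; covers B1=F, B2=E, B3=F, B4=E, B5=T, B6=T, B6=F, B7=T, B8=F, B10=F, B11=S
input #3 (s=3, w=10): events B2->E, B1->T, B2->S, B1->F, B4->E, B3->F, B5->T, B6->T, B6->T, B6->T, B6->T, B6->T, B6->T, B6->T, ...; covers B1=T, B1=F, B2=S, B2=E, B3=F, B4=E, B5=T, B6=T, B6=F, B7=T, B8=F, B10=F, B11=S
input #4 (s=10, w=2): events B2->E, B1->F, B4->E, B3->T, B6->F, B7->F, B9->F, B11->E, B10->T; covers B1=F, B2=E, B3=T, B4=E, B6=F, B7=F, B9=F, B10=T, B11=E
pool-wide coverage (19 outcomes): B1=T, B1=F, B2=S, B2=E, B3=T, B3=F, B4=E, B5=T, B5=F, B6=T, B6=F, B7=T, B7=F, B8=F, B9=F, B10=T, B10=F, B11=S, B11=E
size 1 is not enough: best union over all size-1 subsets is 13/19
size 2 is not enough: best union over all size-2 subsets is 18/19
the canonical winner is {1, 3, 4}: size 3, full 19-outcome coverage, earliest index list among size-3 covers

Answer: 3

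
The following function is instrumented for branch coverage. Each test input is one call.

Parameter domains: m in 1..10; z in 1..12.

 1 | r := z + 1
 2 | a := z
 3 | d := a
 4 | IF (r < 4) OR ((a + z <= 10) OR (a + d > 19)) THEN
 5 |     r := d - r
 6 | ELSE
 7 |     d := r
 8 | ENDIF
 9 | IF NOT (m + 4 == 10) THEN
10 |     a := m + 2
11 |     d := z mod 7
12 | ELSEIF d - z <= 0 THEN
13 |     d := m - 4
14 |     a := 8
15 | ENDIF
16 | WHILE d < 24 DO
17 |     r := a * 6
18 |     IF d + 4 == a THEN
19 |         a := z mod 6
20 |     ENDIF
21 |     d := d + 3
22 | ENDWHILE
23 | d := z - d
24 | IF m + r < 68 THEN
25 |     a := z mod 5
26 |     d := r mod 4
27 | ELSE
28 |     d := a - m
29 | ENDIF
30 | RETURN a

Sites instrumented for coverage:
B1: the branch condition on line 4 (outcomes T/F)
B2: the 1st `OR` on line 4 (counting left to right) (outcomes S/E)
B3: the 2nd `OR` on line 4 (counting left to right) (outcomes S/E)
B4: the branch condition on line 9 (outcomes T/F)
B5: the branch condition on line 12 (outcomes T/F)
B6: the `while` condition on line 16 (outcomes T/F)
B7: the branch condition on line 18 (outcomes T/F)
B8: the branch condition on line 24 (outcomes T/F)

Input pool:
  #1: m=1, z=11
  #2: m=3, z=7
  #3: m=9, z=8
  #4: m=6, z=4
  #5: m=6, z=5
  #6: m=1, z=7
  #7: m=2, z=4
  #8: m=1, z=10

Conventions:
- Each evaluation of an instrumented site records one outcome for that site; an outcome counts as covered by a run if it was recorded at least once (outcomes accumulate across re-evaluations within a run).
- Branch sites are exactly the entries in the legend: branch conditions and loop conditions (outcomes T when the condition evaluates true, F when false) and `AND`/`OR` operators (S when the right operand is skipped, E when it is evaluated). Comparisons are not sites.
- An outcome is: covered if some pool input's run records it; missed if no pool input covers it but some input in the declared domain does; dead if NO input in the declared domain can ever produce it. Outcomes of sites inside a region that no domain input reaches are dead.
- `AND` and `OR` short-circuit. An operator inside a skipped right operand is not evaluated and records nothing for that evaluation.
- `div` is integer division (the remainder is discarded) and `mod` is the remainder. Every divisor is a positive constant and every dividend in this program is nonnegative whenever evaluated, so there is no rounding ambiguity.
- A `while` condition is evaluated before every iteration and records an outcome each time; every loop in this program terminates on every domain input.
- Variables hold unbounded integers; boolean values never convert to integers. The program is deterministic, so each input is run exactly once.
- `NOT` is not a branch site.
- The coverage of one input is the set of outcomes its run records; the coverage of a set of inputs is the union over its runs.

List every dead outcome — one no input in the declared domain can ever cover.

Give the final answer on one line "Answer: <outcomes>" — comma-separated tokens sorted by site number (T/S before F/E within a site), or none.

running all 120 domain inputs and tallying outcomes:
  reachable outcomes have witnesses, e.g. B1=T (e.g. m=1, z=1), B1=F (e.g. m=1, z=6), B2=S (e.g. m=1, z=1), B2=E (e.g. m=1, z=3)

Answer: none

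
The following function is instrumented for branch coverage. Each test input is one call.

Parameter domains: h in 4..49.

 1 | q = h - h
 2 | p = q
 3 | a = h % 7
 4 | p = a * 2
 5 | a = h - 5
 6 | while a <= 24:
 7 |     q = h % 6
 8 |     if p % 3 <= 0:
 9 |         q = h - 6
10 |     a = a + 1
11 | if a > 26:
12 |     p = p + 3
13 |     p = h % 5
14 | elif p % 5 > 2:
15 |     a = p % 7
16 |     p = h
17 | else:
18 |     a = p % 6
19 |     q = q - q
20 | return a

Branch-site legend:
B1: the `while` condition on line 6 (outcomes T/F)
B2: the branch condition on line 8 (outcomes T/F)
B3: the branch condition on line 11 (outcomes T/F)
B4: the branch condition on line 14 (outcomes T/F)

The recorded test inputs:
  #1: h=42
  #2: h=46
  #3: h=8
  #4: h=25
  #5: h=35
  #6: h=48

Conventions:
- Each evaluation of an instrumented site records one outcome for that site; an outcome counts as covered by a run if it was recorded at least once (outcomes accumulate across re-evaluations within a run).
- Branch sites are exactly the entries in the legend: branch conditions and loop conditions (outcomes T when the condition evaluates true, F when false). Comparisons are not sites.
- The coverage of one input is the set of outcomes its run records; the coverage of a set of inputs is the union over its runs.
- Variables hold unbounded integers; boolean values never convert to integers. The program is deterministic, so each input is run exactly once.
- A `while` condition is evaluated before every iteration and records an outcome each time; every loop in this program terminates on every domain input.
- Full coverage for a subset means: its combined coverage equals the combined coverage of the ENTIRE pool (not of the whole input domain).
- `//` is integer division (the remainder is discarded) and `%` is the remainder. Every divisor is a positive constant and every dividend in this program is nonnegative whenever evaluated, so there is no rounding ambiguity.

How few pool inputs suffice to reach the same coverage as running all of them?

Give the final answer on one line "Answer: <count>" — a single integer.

#1 (h=42) -> B1->F, B3->T; covered: B1=F, B3=T
#2 (h=46) -> B1->F, B3->T; covered: B1=F, B3=T
#3 (h=8) -> B1->T, B2->F, B1->T, B2->F, B1->T, B2->F, B1->T, B2->F, B1->T, B2->F, B1->T, B2->F, B1->T, B2->F, ...; covered: B1=T, B1=F, B2=F, B3=F, B4=F
#4 (h=25) -> B1->T, B2->F, B1->T, B2->F, B1->T, B2->F, B1->T, B2->F, B1->T, B2->F, B1->F, B3->F, B4->T; covered: B1=T, B1=F, B2=F, B3=F, B4=T
#5 (h=35) -> B1->F, B3->T; covered: B1=F, B3=T
#6 (h=48) -> B1->F, B3->T; covered: B1=F, B3=T
pool-wide coverage (7 outcomes): B1=T, B1=F, B2=F, B3=T, B3=F, B4=T, B4=F
every size-1 subset falls short of the 7 outcomes (best: 5/7)
every size-2 subset falls short of the 7 outcomes (best: 6/7)
size 3: inputs {1, 3, 4} cover all 7 outcomes, and no lexicographically smaller subset of this size does

Answer: 3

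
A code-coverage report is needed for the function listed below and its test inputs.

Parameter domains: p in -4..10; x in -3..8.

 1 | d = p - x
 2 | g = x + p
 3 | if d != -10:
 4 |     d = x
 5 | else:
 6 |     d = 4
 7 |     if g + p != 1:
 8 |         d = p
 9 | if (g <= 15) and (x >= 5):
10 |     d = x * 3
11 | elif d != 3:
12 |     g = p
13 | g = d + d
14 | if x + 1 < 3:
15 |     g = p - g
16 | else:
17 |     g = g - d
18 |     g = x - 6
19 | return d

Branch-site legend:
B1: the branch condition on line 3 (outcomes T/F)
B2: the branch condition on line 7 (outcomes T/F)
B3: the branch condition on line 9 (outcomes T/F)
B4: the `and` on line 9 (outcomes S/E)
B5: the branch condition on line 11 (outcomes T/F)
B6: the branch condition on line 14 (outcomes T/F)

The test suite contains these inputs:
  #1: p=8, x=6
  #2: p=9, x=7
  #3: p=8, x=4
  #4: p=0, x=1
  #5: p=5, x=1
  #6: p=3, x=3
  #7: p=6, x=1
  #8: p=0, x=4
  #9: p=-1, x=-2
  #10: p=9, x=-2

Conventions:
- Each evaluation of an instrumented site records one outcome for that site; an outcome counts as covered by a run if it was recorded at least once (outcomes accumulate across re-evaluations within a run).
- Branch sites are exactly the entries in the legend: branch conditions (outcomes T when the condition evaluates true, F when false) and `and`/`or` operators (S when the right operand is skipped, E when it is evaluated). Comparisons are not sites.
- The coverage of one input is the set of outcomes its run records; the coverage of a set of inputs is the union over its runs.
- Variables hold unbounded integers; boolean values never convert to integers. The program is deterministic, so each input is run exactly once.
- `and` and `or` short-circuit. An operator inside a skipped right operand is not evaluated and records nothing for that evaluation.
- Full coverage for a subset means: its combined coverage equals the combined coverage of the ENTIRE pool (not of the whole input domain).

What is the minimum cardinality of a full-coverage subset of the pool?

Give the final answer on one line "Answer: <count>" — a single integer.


input #1 (p=8, x=6): events B1->T, B4->E, B3->T, B6->F; covers B1=T, B3=T, B4=E, B6=F
input #2 (p=9, x=7): events B1->T, B4->S, B3->F, B5->T, B6->F; covers B1=T, B3=F, B4=S, B5=T, B6=F
input #3 (p=8, x=4): events B1->T, B4->E, B3->F, B5->T, B6->F; covers B1=T, B3=F, B4=E, B5=T, B6=F
input #4 (p=0, x=1): events B1->T, B4->E, B3->F, B5->T, B6->T; covers B1=T, B3=F, B4=E, B5=T, B6=T
input #5 (p=5, x=1): events B1->T, B4->E, B3->F, B5->T, B6->T; covers B1=T, B3=F, B4=E, B5=T, B6=T
input #6 (p=3, x=3): events B1->T, B4->E, B3->F, B5->F, B6->F; covers B1=T, B3=F, B4=E, B5=F, B6=F
input #7 (p=6, x=1): events B1->T, B4->E, B3->F, B5->T, B6->T; covers B1=T, B3=F, B4=E, B5=T, B6=T
input #8 (p=0, x=4): events B1->T, B4->E, B3->F, B5->T, B6->F; covers B1=T, B3=F, B4=E, B5=T, B6=F
input #9 (p=-1, x=-2): events B1->T, B4->E, B3->F, B5->T, B6->T; covers B1=T, B3=F, B4=E, B5=T, B6=T
input #10 (p=9, x=-2): events B1->T, B4->E, B3->F, B5->T, B6->T; covers B1=T, B3=F, B4=E, B5=T, B6=T
union over all inputs: B1=T, B3=T, B3=F, B4=S, B4=E, B5=T, B5=F, B6=T, B6=F (9 outcomes)
every size-1 subset falls short of the 9 outcomes (best: 5/9)
every size-2 subset falls short of the 9 outcomes (best: 7/9)
every size-3 subset falls short of the 9 outcomes (best: 8/9)
inputs {1, 2, 4, 6} (size 4) cover everything; no size-4 subset with a lexicographically smaller index list covers all 9
Answer: 4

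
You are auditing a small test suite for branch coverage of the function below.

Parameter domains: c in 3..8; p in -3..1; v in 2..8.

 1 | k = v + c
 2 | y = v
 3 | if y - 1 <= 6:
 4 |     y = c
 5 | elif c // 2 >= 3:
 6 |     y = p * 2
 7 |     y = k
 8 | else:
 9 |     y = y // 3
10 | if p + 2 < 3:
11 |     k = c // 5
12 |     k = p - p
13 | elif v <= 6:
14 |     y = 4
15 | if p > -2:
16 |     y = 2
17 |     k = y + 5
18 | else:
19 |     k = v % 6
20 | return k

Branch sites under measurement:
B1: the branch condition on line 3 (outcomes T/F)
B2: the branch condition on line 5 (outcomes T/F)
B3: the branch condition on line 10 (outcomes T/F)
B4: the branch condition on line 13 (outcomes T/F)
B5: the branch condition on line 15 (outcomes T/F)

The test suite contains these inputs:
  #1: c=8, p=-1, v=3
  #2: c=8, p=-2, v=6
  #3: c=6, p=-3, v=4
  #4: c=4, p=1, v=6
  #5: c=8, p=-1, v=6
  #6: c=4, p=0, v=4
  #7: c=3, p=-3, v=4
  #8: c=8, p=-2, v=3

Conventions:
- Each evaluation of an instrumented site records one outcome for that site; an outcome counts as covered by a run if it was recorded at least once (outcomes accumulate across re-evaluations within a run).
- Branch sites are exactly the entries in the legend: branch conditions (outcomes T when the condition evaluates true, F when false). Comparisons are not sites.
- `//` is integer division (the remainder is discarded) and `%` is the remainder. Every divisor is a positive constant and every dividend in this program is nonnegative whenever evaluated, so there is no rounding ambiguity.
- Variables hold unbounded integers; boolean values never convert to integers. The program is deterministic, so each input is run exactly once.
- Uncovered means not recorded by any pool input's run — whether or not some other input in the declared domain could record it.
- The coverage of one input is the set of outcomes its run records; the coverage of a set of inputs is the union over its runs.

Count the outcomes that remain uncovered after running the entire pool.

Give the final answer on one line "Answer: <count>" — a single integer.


#1 (c=8, p=-1, v=3) -> B1->T, B3->T, B5->T; covered: B1=T, B3=T, B5=T
#2 (c=8, p=-2, v=6) -> B1->T, B3->T, B5->F; covered: B1=T, B3=T, B5=F
#3 (c=6, p=-3, v=4) -> B1->T, B3->T, B5->F; covered: B1=T, B3=T, B5=F
#4 (c=4, p=1, v=6) -> B1->T, B3->F, B4->T, B5->T; covered: B1=T, B3=F, B4=T, B5=T
#5 (c=8, p=-1, v=6) -> B1->T, B3->T, B5->T; covered: B1=T, B3=T, B5=T
#6 (c=4, p=0, v=4) -> B1->T, B3->T, B5->T; covered: B1=T, B3=T, B5=T
#7 (c=3, p=-3, v=4) -> B1->T, B3->T, B5->F; covered: B1=T, B3=T, B5=F
#8 (c=8, p=-2, v=3) -> B1->T, B3->T, B5->F; covered: B1=T, B3=T, B5=F
union over the pool: B1=T, B3=T, B3=F, B4=T, B5=T, B5=F
uncovered (4 of 10): B1=F, B2=T, B2=F, B4=F
Answer: 4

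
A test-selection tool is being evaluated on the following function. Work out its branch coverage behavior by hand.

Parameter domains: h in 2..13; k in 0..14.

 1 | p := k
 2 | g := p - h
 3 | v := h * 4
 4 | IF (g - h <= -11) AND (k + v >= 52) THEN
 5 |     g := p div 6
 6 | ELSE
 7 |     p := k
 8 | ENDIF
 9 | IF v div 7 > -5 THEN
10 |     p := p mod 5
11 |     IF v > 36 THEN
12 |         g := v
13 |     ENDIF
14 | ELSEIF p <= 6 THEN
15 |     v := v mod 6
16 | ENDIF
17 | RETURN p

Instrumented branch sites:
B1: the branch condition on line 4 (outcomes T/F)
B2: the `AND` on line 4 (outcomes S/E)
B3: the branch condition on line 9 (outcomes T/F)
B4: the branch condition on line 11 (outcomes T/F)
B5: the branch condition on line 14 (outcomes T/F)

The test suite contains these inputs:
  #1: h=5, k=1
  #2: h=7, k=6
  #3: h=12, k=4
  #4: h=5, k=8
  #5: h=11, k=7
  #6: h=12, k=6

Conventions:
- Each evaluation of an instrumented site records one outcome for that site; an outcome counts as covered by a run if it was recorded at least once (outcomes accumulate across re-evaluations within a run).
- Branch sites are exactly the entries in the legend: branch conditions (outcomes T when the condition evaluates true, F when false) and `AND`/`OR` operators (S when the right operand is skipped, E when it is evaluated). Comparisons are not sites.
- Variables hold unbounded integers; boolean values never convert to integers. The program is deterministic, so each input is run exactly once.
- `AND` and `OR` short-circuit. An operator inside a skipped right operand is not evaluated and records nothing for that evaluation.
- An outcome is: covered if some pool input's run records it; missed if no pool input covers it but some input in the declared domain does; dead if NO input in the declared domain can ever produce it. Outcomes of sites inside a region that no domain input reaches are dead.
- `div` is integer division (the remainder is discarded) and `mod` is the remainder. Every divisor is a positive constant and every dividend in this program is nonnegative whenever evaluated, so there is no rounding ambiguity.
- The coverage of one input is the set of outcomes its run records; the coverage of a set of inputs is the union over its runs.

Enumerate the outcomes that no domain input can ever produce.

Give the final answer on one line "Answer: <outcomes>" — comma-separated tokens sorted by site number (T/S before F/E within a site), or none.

checking every outcome against all 180 domain inputs:
  B3=F: zero occurrences over every domain input -> dead
  B5=T: zero occurrences over every domain input -> dead
  B5=F: zero occurrences over every domain input -> dead
  reachable outcomes have witnesses, e.g. B1=T (e.g. h=11, k=8), B1=F (e.g. h=2, k=0), B2=S (e.g. h=2, k=0), B2=E (e.g. h=6, k=0)

Answer: B3=F, B5=T, B5=F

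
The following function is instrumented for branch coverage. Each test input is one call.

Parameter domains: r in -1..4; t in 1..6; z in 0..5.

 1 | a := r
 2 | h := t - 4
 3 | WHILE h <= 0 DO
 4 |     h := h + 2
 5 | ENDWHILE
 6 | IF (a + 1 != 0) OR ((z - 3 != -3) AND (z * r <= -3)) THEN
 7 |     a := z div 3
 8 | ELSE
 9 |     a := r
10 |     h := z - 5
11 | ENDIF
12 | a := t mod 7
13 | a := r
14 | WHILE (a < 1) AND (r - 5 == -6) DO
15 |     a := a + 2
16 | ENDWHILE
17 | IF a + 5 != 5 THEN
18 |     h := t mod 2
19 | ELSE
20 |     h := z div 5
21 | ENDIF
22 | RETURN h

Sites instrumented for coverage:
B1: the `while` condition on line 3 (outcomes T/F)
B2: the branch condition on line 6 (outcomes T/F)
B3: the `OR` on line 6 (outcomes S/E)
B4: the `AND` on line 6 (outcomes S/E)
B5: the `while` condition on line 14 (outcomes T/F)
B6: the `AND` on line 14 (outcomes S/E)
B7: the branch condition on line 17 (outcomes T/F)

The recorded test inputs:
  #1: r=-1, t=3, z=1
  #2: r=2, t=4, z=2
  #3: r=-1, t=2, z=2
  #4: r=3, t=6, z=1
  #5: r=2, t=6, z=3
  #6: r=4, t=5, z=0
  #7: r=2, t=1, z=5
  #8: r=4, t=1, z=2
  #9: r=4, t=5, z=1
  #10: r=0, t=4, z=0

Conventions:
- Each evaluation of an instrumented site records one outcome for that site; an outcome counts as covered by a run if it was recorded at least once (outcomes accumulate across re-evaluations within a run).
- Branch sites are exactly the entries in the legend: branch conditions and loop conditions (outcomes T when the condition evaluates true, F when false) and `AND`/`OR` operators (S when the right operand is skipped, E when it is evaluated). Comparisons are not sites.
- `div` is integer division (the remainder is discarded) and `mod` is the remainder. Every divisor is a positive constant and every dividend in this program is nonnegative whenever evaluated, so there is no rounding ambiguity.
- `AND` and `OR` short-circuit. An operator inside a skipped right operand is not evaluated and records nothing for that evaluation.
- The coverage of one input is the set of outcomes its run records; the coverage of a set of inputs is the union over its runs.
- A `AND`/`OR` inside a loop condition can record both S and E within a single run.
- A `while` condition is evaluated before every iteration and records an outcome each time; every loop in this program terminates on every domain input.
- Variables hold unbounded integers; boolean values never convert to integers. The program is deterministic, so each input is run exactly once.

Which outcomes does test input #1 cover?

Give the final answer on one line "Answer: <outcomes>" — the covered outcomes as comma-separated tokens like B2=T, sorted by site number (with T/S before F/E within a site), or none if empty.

Event log for input #1 (r=-1, t=3, z=1):
  B1->T, B1->F, B3->E, B4->E, B2->F, B6->E, B5->T, B6->S, B5->F, B7->T
deduplicating events, the covered set is: B1=T, B1=F, B2=F, B3=E, B4=E, B5=T, B5=F, B6=S, B6=E, B7=T

Answer: B1=T, B1=F, B2=F, B3=E, B4=E, B5=T, B5=F, B6=S, B6=E, B7=T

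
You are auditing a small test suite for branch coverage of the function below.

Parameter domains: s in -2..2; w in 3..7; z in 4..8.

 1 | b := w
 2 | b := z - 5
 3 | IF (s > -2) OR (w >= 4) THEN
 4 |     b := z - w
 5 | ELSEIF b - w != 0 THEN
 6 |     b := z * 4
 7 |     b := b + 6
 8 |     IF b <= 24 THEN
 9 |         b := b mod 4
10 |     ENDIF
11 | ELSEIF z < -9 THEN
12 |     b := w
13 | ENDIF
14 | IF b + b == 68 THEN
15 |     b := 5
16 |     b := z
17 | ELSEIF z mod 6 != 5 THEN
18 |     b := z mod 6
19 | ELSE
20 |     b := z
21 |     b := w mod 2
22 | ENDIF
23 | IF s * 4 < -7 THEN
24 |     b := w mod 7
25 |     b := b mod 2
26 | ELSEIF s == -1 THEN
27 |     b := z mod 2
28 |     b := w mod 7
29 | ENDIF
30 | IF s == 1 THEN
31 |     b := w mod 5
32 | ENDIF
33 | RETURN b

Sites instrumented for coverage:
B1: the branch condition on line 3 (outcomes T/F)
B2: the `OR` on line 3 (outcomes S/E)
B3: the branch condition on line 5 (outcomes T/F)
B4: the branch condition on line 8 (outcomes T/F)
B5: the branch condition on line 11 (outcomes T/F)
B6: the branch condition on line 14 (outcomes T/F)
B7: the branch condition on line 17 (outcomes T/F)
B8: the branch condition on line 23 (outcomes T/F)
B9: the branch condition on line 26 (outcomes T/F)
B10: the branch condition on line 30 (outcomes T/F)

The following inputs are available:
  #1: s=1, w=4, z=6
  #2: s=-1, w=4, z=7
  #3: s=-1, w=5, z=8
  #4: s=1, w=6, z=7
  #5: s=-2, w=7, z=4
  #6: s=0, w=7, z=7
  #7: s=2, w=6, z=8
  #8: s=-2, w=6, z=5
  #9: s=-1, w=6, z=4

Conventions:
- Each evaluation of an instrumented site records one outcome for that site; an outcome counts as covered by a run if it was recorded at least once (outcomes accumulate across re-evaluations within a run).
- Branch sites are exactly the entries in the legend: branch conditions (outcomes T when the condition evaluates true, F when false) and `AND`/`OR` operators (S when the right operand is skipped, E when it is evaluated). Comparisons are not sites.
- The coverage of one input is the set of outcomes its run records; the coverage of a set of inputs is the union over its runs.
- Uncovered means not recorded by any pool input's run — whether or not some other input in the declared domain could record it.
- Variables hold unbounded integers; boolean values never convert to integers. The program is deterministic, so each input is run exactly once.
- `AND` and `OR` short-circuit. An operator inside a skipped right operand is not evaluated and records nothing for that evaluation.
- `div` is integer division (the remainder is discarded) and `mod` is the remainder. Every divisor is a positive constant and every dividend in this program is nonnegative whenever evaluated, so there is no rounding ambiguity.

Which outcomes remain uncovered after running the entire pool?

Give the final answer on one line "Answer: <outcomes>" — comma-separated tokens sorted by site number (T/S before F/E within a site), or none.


run #1 (s=1, w=4, z=6) runs B2->S, B1->T, B6->F, B7->T, B8->F, B9->F, B10->T; records B1=T, B2=S, B6=F, B7=T, B8=F, B9=F, B10=T
run #2 (s=-1, w=4, z=7) runs B2->S, B1->T, B6->F, B7->T, B8->F, B9->T, B10->F; records B1=T, B2=S, B6=F, B7=T, B8=F, B9=T, B10=F
run #3 (s=-1, w=5, z=8) runs B2->S, B1->T, B6->F, B7->T, B8->F, B9->T, B10->F; records B1=T, B2=S, B6=F, B7=T, B8=F, B9=T, B10=F
run #4 (s=1, w=6, z=7) runs B2->S, B1->T, B6->F, B7->T, B8->F, B9->F, B10->T; records B1=T, B2=S, B6=F, B7=T, B8=F, B9=F, B10=T
run #5 (s=-2, w=7, z=4) runs B2->E, B1->T, B6->F, B7->T, B8->T, B10->F; records B1=T, B2=E, B6=F, B7=T, B8=T, B10=F
run #6 (s=0, w=7, z=7) runs B2->S, B1->T, B6->F, B7->T, B8->F, B9->F, B10->F; records B1=T, B2=S, B6=F, B7=T, B8=F, B9=F, B10=F
run #7 (s=2, w=6, z=8) runs B2->S, B1->T, B6->F, B7->T, B8->F, B9->F, B10->F; records B1=T, B2=S, B6=F, B7=T, B8=F, B9=F, B10=F
run #8 (s=-2, w=6, z=5) runs B2->E, B1->T, B6->F, B7->F, B8->T, B10->F; records B1=T, B2=E, B6=F, B7=F, B8=T, B10=F
run #9 (s=-1, w=6, z=4) runs B2->S, B1->T, B6->F, B7->T, B8->F, B9->T, B10->F; records B1=T, B2=S, B6=F, B7=T, B8=F, B9=T, B10=F
union over the pool: B1=T, B2=S, B2=E, B6=F, B7=T, B7=F, B8=T, B8=F, B9=T, B9=F, B10=T, B10=F
uncovered (8 of 20): B1=F, B3=T, B3=F, B4=T, B4=F, B5=T, B5=F, B6=T
Answer: B1=F, B3=T, B3=F, B4=T, B4=F, B5=T, B5=F, B6=T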